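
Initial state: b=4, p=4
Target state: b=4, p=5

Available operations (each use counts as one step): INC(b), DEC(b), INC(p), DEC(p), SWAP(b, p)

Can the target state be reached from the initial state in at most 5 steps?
Yes

Path (1 step): INC(p)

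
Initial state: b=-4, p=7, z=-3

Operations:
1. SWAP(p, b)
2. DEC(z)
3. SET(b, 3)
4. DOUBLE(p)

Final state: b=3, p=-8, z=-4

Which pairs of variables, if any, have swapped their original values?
None

Comparing initial and final values:
b: -4 → 3
z: -3 → -4
p: 7 → -8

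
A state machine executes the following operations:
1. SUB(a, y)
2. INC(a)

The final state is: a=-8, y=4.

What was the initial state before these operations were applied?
a=-5, y=4

Working backwards:
Final state: a=-8, y=4
Before step 2 (INC(a)): a=-9, y=4
Before step 1 (SUB(a, y)): a=-5, y=4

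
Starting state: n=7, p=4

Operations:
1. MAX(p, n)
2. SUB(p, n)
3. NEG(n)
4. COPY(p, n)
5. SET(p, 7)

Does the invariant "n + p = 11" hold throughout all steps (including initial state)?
No, violated after step 1

The invariant is violated after step 1.

State at each step:
Initial: n=7, p=4
After step 1: n=7, p=7
After step 2: n=7, p=0
After step 3: n=-7, p=0
After step 4: n=-7, p=-7
After step 5: n=-7, p=7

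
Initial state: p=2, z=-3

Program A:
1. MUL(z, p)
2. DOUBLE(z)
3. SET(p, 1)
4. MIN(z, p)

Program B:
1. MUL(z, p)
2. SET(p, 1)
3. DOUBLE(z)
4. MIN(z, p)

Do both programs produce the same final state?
Yes

Program A final state: p=1, z=-12
Program B final state: p=1, z=-12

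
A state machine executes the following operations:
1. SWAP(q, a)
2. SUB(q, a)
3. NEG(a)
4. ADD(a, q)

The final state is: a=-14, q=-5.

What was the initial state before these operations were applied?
a=4, q=9

Working backwards:
Final state: a=-14, q=-5
Before step 4 (ADD(a, q)): a=-9, q=-5
Before step 3 (NEG(a)): a=9, q=-5
Before step 2 (SUB(q, a)): a=9, q=4
Before step 1 (SWAP(q, a)): a=4, q=9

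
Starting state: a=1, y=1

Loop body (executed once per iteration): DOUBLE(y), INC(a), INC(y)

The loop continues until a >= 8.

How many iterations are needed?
7

Tracing iterations:
Initial: a=1, y=1
After iteration 1: a=2, y=3
After iteration 2: a=3, y=7
After iteration 3: a=4, y=15
After iteration 4: a=5, y=31
After iteration 5: a=6, y=63
After iteration 6: a=7, y=127
After iteration 7: a=8, y=255
a >= 8 now holds, so the loop exits after 7 iterations.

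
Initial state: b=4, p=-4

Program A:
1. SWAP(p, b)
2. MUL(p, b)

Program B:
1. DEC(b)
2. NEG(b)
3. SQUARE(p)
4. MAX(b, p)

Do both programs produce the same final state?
No

Program A final state: b=-4, p=-16
Program B final state: b=16, p=16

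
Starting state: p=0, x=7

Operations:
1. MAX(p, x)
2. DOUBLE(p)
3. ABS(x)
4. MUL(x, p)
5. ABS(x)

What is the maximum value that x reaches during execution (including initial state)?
98

Values of x at each step:
Initial: x = 7
After step 1: x = 7
After step 2: x = 7
After step 3: x = 7
After step 4: x = 98 ← maximum
After step 5: x = 98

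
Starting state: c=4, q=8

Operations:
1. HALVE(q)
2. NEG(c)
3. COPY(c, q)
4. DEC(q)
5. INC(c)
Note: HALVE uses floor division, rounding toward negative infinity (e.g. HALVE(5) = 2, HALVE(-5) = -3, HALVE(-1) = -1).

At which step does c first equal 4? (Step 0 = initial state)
Step 0

Tracing c:
Initial: c = 4 ← first occurrence
After step 1: c = 4
After step 2: c = -4
After step 3: c = 4
After step 4: c = 4
After step 5: c = 5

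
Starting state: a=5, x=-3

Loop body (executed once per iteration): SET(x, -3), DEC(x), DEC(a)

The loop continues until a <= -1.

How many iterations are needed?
6

Tracing iterations:
Initial: a=5, x=-3
After iteration 1: a=4, x=-4
After iteration 2: a=3, x=-4
After iteration 3: a=2, x=-4
After iteration 4: a=1, x=-4
After iteration 5: a=0, x=-4
After iteration 6: a=-1, x=-4
a <= -1 now holds, so the loop exits after 6 iterations.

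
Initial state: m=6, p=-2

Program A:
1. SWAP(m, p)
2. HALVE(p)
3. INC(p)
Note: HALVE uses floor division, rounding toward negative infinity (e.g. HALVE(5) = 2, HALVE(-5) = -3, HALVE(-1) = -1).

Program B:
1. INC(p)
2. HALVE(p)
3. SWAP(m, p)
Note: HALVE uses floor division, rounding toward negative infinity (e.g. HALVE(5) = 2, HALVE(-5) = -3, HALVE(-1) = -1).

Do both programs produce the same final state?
No

Program A final state: m=-2, p=4
Program B final state: m=-1, p=6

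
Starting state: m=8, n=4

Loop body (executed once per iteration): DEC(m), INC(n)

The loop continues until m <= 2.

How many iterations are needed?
6

Tracing iterations:
Initial: m=8, n=4
After iteration 1: m=7, n=5
After iteration 2: m=6, n=6
After iteration 3: m=5, n=7
After iteration 4: m=4, n=8
After iteration 5: m=3, n=9
After iteration 6: m=2, n=10
m <= 2 now holds, so the loop exits after 6 iterations.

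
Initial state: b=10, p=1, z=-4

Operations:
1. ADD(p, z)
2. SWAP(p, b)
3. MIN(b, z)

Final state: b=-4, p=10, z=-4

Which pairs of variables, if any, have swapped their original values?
None

Comparing initial and final values:
b: 10 → -4
z: -4 → -4
p: 1 → 10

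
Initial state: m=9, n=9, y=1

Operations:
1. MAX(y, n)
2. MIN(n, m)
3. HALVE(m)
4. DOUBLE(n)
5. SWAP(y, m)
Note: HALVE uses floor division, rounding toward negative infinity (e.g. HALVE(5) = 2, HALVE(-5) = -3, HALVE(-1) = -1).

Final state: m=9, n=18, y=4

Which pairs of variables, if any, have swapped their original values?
None

Comparing initial and final values:
m: 9 → 9
n: 9 → 18
y: 1 → 4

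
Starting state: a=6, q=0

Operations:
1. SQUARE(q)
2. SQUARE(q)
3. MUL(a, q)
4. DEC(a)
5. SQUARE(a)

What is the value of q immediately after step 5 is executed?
q = 0

Tracing q through execution:
Initial: q = 0
After step 1 (SQUARE(q)): q = 0
After step 2 (SQUARE(q)): q = 0
After step 3 (MUL(a, q)): q = 0
After step 4 (DEC(a)): q = 0
After step 5 (SQUARE(a)): q = 0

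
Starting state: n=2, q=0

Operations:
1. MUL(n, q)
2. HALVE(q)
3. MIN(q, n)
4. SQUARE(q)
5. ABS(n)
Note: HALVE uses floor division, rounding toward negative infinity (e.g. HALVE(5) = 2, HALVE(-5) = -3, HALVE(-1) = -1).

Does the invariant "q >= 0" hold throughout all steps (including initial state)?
Yes

The invariant holds at every step.

State at each step:
Initial: n=2, q=0
After step 1: n=0, q=0
After step 2: n=0, q=0
After step 3: n=0, q=0
After step 4: n=0, q=0
After step 5: n=0, q=0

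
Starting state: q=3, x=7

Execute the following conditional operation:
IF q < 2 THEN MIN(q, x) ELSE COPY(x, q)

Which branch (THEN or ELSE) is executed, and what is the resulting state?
Branch: ELSE, Final state: q=3, x=3

Evaluating condition: q < 2
q = 3
Condition is False, so ELSE branch executes
After COPY(x, q): q=3, x=3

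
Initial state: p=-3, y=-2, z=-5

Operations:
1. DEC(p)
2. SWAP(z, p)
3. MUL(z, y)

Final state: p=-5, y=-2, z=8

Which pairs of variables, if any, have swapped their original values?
None

Comparing initial and final values:
z: -5 → 8
y: -2 → -2
p: -3 → -5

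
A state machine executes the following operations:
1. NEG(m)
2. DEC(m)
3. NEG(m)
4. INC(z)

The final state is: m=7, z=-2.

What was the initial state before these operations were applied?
m=6, z=-3

Working backwards:
Final state: m=7, z=-2
Before step 4 (INC(z)): m=7, z=-3
Before step 3 (NEG(m)): m=-7, z=-3
Before step 2 (DEC(m)): m=-6, z=-3
Before step 1 (NEG(m)): m=6, z=-3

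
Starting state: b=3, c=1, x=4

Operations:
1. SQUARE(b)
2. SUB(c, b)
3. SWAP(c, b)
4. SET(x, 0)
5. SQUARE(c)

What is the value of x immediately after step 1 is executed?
x = 4

Tracing x through execution:
Initial: x = 4
After step 1 (SQUARE(b)): x = 4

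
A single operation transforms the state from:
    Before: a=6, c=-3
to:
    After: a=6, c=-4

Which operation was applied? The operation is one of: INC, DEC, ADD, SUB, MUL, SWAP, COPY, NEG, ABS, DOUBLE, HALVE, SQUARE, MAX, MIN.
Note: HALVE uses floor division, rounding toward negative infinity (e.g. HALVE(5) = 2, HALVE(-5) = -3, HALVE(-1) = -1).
DEC(c)

Analyzing the change:
Before: a=6, c=-3
After: a=6, c=-4
Variable c changed from -3 to -4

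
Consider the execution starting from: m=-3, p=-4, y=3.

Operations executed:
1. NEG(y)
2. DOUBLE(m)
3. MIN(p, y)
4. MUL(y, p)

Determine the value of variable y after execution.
y = 12

Tracing execution:
Step 1: NEG(y) → y = -3
Step 2: DOUBLE(m) → y = -3
Step 3: MIN(p, y) → y = -3
Step 4: MUL(y, p) → y = 12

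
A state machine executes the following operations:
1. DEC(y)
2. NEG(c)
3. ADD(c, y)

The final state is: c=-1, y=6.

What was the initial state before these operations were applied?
c=7, y=7

Working backwards:
Final state: c=-1, y=6
Before step 3 (ADD(c, y)): c=-7, y=6
Before step 2 (NEG(c)): c=7, y=6
Before step 1 (DEC(y)): c=7, y=7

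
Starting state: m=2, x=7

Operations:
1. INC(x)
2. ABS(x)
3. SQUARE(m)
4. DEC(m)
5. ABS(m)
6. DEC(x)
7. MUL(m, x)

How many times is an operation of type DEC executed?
2

Counting DEC operations:
Step 4: DEC(m) ← DEC
Step 6: DEC(x) ← DEC
Total: 2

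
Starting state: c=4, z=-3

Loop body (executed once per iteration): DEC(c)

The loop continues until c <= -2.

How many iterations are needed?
6

Tracing iterations:
Initial: c=4, z=-3
After iteration 1: c=3, z=-3
After iteration 2: c=2, z=-3
After iteration 3: c=1, z=-3
After iteration 4: c=0, z=-3
After iteration 5: c=-1, z=-3
After iteration 6: c=-2, z=-3
c <= -2 now holds, so the loop exits after 6 iterations.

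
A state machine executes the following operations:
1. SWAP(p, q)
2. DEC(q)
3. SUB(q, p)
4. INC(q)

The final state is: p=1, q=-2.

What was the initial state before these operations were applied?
p=-1, q=1

Working backwards:
Final state: p=1, q=-2
Before step 4 (INC(q)): p=1, q=-3
Before step 3 (SUB(q, p)): p=1, q=-2
Before step 2 (DEC(q)): p=1, q=-1
Before step 1 (SWAP(p, q)): p=-1, q=1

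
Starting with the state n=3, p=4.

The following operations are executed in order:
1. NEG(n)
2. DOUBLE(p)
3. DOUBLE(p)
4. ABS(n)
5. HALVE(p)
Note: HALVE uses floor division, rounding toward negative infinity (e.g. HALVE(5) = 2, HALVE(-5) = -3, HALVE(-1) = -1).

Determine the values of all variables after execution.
{n: 3, p: 8}

Step-by-step execution:
Initial: n=3, p=4
After step 1 (NEG(n)): n=-3, p=4
After step 2 (DOUBLE(p)): n=-3, p=8
After step 3 (DOUBLE(p)): n=-3, p=16
After step 4 (ABS(n)): n=3, p=16
After step 5 (HALVE(p)): n=3, p=8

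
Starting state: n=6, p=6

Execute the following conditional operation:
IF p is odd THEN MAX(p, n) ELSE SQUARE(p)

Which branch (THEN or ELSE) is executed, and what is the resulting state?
Branch: ELSE, Final state: n=6, p=36

Evaluating condition: p is odd
Condition is False, so ELSE branch executes
After SQUARE(p): n=6, p=36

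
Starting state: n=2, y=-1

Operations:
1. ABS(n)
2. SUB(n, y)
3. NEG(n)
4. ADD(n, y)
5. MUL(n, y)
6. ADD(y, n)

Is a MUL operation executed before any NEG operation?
No

First MUL: step 5
First NEG: step 3
Since 5 > 3, NEG comes first.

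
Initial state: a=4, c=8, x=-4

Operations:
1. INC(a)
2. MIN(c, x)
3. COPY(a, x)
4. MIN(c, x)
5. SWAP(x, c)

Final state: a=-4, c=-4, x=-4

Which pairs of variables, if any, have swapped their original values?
None

Comparing initial and final values:
a: 4 → -4
x: -4 → -4
c: 8 → -4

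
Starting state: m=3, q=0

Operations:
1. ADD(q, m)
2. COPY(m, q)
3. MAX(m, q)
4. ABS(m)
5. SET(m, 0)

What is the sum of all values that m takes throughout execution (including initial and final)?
15

Values of m at each step:
Initial: m = 3
After step 1: m = 3
After step 2: m = 3
After step 3: m = 3
After step 4: m = 3
After step 5: m = 0
Sum = 3 + 3 + 3 + 3 + 3 + 0 = 15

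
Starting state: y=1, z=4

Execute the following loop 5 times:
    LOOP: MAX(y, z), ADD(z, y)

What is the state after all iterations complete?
y=64, z=128

Iteration trace:
Start: y=1, z=4
After iteration 1: y=4, z=8
After iteration 2: y=8, z=16
After iteration 3: y=16, z=32
After iteration 4: y=32, z=64
After iteration 5: y=64, z=128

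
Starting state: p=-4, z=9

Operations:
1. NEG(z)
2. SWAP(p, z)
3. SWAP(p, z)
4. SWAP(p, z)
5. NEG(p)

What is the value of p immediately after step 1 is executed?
p = -4

Tracing p through execution:
Initial: p = -4
After step 1 (NEG(z)): p = -4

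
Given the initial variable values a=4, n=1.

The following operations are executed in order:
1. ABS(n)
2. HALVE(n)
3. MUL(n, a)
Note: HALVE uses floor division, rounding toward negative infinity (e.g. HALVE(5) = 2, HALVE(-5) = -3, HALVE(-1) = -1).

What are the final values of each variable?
{a: 4, n: 0}

Step-by-step execution:
Initial: a=4, n=1
After step 1 (ABS(n)): a=4, n=1
After step 2 (HALVE(n)): a=4, n=0
After step 3 (MUL(n, a)): a=4, n=0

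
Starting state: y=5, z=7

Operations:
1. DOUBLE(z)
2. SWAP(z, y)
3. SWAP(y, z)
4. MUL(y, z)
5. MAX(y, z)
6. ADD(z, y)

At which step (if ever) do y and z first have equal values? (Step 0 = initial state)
Never

y and z never become equal during execution.

Comparing values at each step:
Initial: y=5, z=7
After step 1: y=5, z=14
After step 2: y=14, z=5
After step 3: y=5, z=14
After step 4: y=70, z=14
After step 5: y=70, z=14
After step 6: y=70, z=84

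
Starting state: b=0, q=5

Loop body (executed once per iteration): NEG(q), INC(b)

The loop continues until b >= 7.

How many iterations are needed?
7

Tracing iterations:
Initial: b=0, q=5
After iteration 1: b=1, q=-5
After iteration 2: b=2, q=5
After iteration 3: b=3, q=-5
After iteration 4: b=4, q=5
After iteration 5: b=5, q=-5
After iteration 6: b=6, q=5
After iteration 7: b=7, q=-5
b >= 7 now holds, so the loop exits after 7 iterations.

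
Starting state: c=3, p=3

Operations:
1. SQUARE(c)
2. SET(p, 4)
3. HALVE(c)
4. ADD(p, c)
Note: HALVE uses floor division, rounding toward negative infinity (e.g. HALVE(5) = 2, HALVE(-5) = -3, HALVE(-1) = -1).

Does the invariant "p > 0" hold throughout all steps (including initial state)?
Yes

The invariant holds at every step.

State at each step:
Initial: c=3, p=3
After step 1: c=9, p=3
After step 2: c=9, p=4
After step 3: c=4, p=4
After step 4: c=4, p=8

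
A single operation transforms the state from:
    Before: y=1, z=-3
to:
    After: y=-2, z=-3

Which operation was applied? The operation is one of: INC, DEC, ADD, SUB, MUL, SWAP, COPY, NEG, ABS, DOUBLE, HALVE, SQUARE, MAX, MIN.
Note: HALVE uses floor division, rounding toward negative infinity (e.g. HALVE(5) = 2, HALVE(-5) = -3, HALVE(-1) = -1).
ADD(y, z)

Analyzing the change:
Before: y=1, z=-3
After: y=-2, z=-3
Variable y changed from 1 to -2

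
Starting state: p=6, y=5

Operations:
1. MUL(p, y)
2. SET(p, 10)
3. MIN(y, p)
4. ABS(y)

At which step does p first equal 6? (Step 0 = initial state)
Step 0

Tracing p:
Initial: p = 6 ← first occurrence
After step 1: p = 30
After step 2: p = 10
After step 3: p = 10
After step 4: p = 10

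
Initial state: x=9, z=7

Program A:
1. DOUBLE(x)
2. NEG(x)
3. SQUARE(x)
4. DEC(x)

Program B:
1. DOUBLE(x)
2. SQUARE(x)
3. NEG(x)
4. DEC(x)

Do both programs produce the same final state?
No

Program A final state: x=323, z=7
Program B final state: x=-325, z=7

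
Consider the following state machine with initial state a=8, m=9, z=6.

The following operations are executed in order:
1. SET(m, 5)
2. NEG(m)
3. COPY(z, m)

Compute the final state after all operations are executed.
{a: 8, m: -5, z: -5}

Step-by-step execution:
Initial: a=8, m=9, z=6
After step 1 (SET(m, 5)): a=8, m=5, z=6
After step 2 (NEG(m)): a=8, m=-5, z=6
After step 3 (COPY(z, m)): a=8, m=-5, z=-5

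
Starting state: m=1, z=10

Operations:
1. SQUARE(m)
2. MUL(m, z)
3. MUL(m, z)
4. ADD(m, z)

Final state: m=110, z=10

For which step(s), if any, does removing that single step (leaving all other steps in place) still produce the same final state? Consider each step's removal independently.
Step(s) 1

Testing removal of each single step:
Without step 1: final = m=110, z=10 (same)
Without step 2: final = m=20, z=10 (different)
Without step 3: final = m=20, z=10 (different)
Without step 4: final = m=100, z=10 (different)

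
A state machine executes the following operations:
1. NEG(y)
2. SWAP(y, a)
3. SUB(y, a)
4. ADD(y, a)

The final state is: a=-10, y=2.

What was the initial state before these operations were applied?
a=2, y=10

Working backwards:
Final state: a=-10, y=2
Before step 4 (ADD(y, a)): a=-10, y=12
Before step 3 (SUB(y, a)): a=-10, y=2
Before step 2 (SWAP(y, a)): a=2, y=-10
Before step 1 (NEG(y)): a=2, y=10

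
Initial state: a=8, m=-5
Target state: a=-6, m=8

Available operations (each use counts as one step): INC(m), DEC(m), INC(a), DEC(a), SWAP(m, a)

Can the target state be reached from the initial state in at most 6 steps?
Yes

Path (2 steps): DEC(m) → SWAP(m, a)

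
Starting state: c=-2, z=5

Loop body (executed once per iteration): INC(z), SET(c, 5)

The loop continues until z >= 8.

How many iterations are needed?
3

Tracing iterations:
Initial: c=-2, z=5
After iteration 1: c=5, z=6
After iteration 2: c=5, z=7
After iteration 3: c=5, z=8
z >= 8 now holds, so the loop exits after 3 iterations.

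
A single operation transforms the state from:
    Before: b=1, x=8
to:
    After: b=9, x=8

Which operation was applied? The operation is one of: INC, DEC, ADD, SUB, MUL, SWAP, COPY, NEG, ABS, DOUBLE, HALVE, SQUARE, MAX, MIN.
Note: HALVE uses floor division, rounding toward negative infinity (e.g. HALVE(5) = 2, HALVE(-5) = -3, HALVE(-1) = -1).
ADD(b, x)

Analyzing the change:
Before: b=1, x=8
After: b=9, x=8
Variable b changed from 1 to 9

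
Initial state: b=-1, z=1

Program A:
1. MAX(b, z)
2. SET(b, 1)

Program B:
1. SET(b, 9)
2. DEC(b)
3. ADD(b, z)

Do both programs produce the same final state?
No

Program A final state: b=1, z=1
Program B final state: b=9, z=1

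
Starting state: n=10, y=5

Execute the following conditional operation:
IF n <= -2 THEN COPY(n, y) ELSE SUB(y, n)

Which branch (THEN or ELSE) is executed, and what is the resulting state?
Branch: ELSE, Final state: n=10, y=-5

Evaluating condition: n <= -2
n = 10
Condition is False, so ELSE branch executes
After SUB(y, n): n=10, y=-5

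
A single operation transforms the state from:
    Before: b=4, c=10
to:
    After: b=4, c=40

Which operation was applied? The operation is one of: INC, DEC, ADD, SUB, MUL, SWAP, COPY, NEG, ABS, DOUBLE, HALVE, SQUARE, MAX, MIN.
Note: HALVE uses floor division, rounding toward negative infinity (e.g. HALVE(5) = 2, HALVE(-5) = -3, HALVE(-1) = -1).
MUL(c, b)

Analyzing the change:
Before: b=4, c=10
After: b=4, c=40
Variable c changed from 10 to 40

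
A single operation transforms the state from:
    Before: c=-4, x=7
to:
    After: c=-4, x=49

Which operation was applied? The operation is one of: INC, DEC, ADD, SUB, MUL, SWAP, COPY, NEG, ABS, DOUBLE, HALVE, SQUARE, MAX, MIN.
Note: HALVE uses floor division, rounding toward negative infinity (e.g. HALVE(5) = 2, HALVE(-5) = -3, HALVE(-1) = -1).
SQUARE(x)

Analyzing the change:
Before: c=-4, x=7
After: c=-4, x=49
Variable x changed from 7 to 49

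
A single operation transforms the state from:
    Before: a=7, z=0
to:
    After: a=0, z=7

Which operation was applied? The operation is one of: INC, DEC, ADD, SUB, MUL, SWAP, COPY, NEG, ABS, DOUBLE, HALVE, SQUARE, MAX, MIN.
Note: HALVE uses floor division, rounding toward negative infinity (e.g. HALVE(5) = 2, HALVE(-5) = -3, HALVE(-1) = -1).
SWAP(z, a)

Analyzing the change:
Before: a=7, z=0
After: a=0, z=7
Variable z changed from 0 to 7
Variable a changed from 7 to 0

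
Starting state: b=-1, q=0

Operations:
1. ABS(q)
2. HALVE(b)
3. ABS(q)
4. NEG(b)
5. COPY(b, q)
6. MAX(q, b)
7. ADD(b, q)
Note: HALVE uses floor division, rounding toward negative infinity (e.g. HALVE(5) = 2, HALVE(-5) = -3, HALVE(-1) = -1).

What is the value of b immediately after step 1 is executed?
b = -1

Tracing b through execution:
Initial: b = -1
After step 1 (ABS(q)): b = -1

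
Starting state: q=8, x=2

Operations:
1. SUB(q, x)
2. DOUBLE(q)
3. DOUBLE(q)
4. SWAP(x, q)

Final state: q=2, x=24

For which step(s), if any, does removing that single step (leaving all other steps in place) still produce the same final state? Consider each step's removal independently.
None - removing any single step changes the final result

Testing removal of each single step:
Without step 1: final = q=2, x=32 (different)
Without step 2: final = q=2, x=12 (different)
Without step 3: final = q=2, x=12 (different)
Without step 4: final = q=24, x=2 (different)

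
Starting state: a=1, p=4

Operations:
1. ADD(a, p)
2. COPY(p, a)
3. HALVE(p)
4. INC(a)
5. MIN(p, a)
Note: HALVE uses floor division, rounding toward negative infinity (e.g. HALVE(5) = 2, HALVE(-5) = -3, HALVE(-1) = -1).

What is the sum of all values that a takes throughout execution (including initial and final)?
28

Values of a at each step:
Initial: a = 1
After step 1: a = 5
After step 2: a = 5
After step 3: a = 5
After step 4: a = 6
After step 5: a = 6
Sum = 1 + 5 + 5 + 5 + 6 + 6 = 28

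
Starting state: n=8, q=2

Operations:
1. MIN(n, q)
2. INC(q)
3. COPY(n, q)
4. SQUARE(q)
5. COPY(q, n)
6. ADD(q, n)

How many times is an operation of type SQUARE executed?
1

Counting SQUARE operations:
Step 4: SQUARE(q) ← SQUARE
Total: 1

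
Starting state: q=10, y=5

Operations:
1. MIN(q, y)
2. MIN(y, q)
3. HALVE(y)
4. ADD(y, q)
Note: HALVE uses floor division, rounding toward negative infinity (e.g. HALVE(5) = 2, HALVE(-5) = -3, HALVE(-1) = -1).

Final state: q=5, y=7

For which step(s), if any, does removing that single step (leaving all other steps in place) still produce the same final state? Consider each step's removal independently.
Step(s) 2

Testing removal of each single step:
Without step 1: final = q=10, y=12 (different)
Without step 2: final = q=5, y=7 (same)
Without step 3: final = q=5, y=10 (different)
Without step 4: final = q=5, y=2 (different)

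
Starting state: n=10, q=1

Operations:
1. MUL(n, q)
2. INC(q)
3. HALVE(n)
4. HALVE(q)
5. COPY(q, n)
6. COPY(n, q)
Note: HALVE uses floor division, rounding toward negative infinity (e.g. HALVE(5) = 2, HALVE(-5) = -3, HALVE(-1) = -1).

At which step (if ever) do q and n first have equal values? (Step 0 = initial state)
Step 5

q and n first become equal after step 5.

Comparing values at each step:
Initial: q=1, n=10
After step 1: q=1, n=10
After step 2: q=2, n=10
After step 3: q=2, n=5
After step 4: q=1, n=5
After step 5: q=5, n=5 ← equal!
After step 6: q=5, n=5 ← equal!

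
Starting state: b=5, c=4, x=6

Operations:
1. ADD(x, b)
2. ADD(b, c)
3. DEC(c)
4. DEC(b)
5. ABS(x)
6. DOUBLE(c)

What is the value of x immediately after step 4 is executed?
x = 11

Tracing x through execution:
Initial: x = 6
After step 1 (ADD(x, b)): x = 11
After step 2 (ADD(b, c)): x = 11
After step 3 (DEC(c)): x = 11
After step 4 (DEC(b)): x = 11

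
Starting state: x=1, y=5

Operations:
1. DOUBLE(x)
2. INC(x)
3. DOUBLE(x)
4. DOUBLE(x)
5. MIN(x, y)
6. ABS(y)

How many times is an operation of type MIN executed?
1

Counting MIN operations:
Step 5: MIN(x, y) ← MIN
Total: 1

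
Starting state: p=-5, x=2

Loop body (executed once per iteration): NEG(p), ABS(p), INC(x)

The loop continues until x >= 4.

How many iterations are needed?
2

Tracing iterations:
Initial: p=-5, x=2
After iteration 1: p=5, x=3
After iteration 2: p=5, x=4
x >= 4 now holds, so the loop exits after 2 iterations.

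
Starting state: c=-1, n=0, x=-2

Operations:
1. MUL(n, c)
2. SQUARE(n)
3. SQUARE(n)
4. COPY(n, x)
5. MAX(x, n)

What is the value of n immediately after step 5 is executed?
n = -2

Tracing n through execution:
Initial: n = 0
After step 1 (MUL(n, c)): n = 0
After step 2 (SQUARE(n)): n = 0
After step 3 (SQUARE(n)): n = 0
After step 4 (COPY(n, x)): n = -2
After step 5 (MAX(x, n)): n = -2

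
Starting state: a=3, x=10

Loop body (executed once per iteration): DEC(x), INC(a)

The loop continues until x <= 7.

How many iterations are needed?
3

Tracing iterations:
Initial: a=3, x=10
After iteration 1: a=4, x=9
After iteration 2: a=5, x=8
After iteration 3: a=6, x=7
x <= 7 now holds, so the loop exits after 3 iterations.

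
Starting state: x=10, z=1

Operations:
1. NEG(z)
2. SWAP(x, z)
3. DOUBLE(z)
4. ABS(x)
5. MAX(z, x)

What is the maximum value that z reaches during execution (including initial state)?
20

Values of z at each step:
Initial: z = 1
After step 1: z = -1
After step 2: z = 10
After step 3: z = 20 ← maximum
After step 4: z = 20
After step 5: z = 20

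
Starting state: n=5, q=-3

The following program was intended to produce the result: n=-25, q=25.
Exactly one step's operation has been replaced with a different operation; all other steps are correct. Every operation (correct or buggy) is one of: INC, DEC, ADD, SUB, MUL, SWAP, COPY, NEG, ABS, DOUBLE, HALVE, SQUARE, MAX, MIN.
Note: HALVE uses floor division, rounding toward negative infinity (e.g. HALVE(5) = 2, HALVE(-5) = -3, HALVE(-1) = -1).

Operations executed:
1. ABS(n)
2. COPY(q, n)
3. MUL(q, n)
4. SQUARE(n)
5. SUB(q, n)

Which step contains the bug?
Step 5

Trace with buggy code:
Initial: n=5, q=-3
After step 1: n=5, q=-3
After step 2: n=5, q=5
After step 3: n=5, q=25
After step 4: n=25, q=25
After step 5: n=25, q=0
Actual final n=25, q=0 ≠ expected n=-25, q=25.
Step 5 is the only position where a single-operation replacement can produce the expected result.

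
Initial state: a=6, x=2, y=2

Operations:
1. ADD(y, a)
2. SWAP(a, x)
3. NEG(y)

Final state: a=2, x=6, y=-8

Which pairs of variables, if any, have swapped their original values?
(x, a)

Comparing initial and final values:
y: 2 → -8
x: 2 → 6
a: 6 → 2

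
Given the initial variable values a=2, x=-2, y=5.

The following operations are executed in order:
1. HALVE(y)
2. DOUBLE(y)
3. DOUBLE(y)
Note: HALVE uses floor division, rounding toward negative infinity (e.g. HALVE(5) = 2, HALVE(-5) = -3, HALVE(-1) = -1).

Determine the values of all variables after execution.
{a: 2, x: -2, y: 8}

Step-by-step execution:
Initial: a=2, x=-2, y=5
After step 1 (HALVE(y)): a=2, x=-2, y=2
After step 2 (DOUBLE(y)): a=2, x=-2, y=4
After step 3 (DOUBLE(y)): a=2, x=-2, y=8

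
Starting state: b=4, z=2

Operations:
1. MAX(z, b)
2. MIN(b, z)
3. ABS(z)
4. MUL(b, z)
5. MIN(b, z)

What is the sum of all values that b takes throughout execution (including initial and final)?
36

Values of b at each step:
Initial: b = 4
After step 1: b = 4
After step 2: b = 4
After step 3: b = 4
After step 4: b = 16
After step 5: b = 4
Sum = 4 + 4 + 4 + 4 + 16 + 4 = 36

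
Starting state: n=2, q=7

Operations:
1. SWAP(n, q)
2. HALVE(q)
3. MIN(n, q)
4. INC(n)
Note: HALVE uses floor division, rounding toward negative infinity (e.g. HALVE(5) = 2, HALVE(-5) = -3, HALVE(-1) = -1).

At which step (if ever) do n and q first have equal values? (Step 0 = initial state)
Step 3

n and q first become equal after step 3.

Comparing values at each step:
Initial: n=2, q=7
After step 1: n=7, q=2
After step 2: n=7, q=1
After step 3: n=1, q=1 ← equal!
After step 4: n=2, q=1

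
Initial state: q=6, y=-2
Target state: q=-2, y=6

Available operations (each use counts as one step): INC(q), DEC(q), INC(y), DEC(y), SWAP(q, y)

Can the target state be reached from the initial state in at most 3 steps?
Yes

Path (1 step): SWAP(q, y)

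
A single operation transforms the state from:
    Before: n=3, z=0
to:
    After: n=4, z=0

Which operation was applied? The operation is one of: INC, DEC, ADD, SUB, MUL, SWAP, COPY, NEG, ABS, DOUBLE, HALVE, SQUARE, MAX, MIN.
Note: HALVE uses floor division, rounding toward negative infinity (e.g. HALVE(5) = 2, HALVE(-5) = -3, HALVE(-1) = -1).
INC(n)

Analyzing the change:
Before: n=3, z=0
After: n=4, z=0
Variable n changed from 3 to 4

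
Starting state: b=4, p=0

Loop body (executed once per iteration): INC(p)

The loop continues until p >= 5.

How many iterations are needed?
5

Tracing iterations:
Initial: b=4, p=0
After iteration 1: b=4, p=1
After iteration 2: b=4, p=2
After iteration 3: b=4, p=3
After iteration 4: b=4, p=4
After iteration 5: b=4, p=5
p >= 5 now holds, so the loop exits after 5 iterations.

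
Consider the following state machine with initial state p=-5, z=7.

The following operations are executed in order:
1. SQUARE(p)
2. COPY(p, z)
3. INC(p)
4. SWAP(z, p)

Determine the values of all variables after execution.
{p: 7, z: 8}

Step-by-step execution:
Initial: p=-5, z=7
After step 1 (SQUARE(p)): p=25, z=7
After step 2 (COPY(p, z)): p=7, z=7
After step 3 (INC(p)): p=8, z=7
After step 4 (SWAP(z, p)): p=7, z=8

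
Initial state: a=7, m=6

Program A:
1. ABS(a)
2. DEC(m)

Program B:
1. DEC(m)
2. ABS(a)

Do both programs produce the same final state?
Yes

Program A final state: a=7, m=5
Program B final state: a=7, m=5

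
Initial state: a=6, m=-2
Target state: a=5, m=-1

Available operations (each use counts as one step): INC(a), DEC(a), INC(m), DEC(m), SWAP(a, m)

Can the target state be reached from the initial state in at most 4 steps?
Yes

Path (2 steps): DEC(a) → INC(m)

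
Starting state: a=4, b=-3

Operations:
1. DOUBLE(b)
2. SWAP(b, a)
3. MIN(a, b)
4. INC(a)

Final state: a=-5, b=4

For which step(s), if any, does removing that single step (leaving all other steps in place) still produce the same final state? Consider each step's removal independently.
Step(s) 3

Testing removal of each single step:
Without step 1: final = a=-2, b=4 (different)
Without step 2: final = a=-5, b=-6 (different)
Without step 3: final = a=-5, b=4 (same)
Without step 4: final = a=-6, b=4 (different)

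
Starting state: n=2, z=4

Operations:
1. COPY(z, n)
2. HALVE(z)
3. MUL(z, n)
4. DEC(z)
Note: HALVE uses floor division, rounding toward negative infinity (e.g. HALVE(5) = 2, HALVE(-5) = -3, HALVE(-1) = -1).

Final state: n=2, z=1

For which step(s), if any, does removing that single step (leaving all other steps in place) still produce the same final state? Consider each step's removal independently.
None - removing any single step changes the final result

Testing removal of each single step:
Without step 1: final = n=2, z=3 (different)
Without step 2: final = n=2, z=3 (different)
Without step 3: final = n=2, z=0 (different)
Without step 4: final = n=2, z=2 (different)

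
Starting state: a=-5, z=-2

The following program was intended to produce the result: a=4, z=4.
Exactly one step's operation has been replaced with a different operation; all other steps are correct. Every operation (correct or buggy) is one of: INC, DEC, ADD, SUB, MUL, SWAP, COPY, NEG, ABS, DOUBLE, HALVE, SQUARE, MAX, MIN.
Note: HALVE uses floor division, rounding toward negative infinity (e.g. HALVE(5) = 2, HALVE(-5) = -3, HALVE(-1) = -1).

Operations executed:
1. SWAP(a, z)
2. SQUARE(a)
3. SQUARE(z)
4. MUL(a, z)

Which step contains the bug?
Step 4

Trace with buggy code:
Initial: a=-5, z=-2
After step 1: a=-2, z=-5
After step 2: a=4, z=-5
After step 3: a=4, z=25
After step 4: a=100, z=25
Actual final a=100, z=25 ≠ expected a=4, z=4.
Step 4 is the only position where a single-operation replacement can produce the expected result.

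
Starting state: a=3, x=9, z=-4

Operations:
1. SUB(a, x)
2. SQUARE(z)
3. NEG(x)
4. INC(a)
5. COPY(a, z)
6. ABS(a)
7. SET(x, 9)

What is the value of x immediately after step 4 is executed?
x = -9

Tracing x through execution:
Initial: x = 9
After step 1 (SUB(a, x)): x = 9
After step 2 (SQUARE(z)): x = 9
After step 3 (NEG(x)): x = -9
After step 4 (INC(a)): x = -9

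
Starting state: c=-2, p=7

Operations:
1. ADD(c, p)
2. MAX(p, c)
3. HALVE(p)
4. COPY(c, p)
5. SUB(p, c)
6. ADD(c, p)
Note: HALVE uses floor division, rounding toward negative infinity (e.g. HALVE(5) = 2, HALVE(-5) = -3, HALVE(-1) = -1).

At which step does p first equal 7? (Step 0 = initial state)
Step 0

Tracing p:
Initial: p = 7 ← first occurrence
After step 1: p = 7
After step 2: p = 7
After step 3: p = 3
After step 4: p = 3
After step 5: p = 0
After step 6: p = 0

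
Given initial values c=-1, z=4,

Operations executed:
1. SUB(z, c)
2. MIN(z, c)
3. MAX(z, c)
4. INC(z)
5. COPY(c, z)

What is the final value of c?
c = 0

Tracing execution:
Step 1: SUB(z, c) → c = -1
Step 2: MIN(z, c) → c = -1
Step 3: MAX(z, c) → c = -1
Step 4: INC(z) → c = -1
Step 5: COPY(c, z) → c = 0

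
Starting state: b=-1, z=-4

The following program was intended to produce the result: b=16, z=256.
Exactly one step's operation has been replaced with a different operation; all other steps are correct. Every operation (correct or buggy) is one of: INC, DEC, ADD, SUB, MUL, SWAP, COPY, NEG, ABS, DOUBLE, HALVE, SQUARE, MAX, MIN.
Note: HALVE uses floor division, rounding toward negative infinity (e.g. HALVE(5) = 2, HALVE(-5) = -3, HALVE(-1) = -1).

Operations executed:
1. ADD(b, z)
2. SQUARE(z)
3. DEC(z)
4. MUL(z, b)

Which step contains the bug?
Step 3

Trace with buggy code:
Initial: b=-1, z=-4
After step 1: b=-5, z=-4
After step 2: b=-5, z=16
After step 3: b=-5, z=15
After step 4: b=-5, z=-75
Actual final b=-5, z=-75 ≠ expected b=16, z=256.
Step 3 is the only position where a single-operation replacement can produce the expected result.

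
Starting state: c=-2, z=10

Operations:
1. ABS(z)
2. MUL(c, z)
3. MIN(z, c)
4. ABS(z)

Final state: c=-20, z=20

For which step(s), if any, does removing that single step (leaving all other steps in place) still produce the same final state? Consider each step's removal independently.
Step(s) 1

Testing removal of each single step:
Without step 1: final = c=-20, z=20 (same)
Without step 2: final = c=-2, z=2 (different)
Without step 3: final = c=-20, z=10 (different)
Without step 4: final = c=-20, z=-20 (different)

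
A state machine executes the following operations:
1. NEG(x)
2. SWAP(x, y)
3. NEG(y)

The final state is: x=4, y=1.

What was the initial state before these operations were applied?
x=1, y=4

Working backwards:
Final state: x=4, y=1
Before step 3 (NEG(y)): x=4, y=-1
Before step 2 (SWAP(x, y)): x=-1, y=4
Before step 1 (NEG(x)): x=1, y=4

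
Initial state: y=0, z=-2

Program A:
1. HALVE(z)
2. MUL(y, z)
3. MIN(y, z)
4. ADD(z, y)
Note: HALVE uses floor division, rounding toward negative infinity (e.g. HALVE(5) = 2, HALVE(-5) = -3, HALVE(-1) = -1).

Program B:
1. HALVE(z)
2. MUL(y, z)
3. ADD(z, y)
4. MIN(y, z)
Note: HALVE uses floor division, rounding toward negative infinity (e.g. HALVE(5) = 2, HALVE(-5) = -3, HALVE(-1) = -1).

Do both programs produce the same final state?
No

Program A final state: y=-1, z=-2
Program B final state: y=-1, z=-1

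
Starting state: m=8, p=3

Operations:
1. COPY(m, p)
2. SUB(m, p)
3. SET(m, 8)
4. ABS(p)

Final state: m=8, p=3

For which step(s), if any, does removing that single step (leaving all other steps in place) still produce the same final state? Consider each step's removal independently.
Step(s) 1, 2, 4

Testing removal of each single step:
Without step 1: final = m=8, p=3 (same)
Without step 2: final = m=8, p=3 (same)
Without step 3: final = m=0, p=3 (different)
Without step 4: final = m=8, p=3 (same)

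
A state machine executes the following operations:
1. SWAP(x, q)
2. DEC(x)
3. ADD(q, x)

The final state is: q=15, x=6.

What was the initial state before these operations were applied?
q=7, x=9

Working backwards:
Final state: q=15, x=6
Before step 3 (ADD(q, x)): q=9, x=6
Before step 2 (DEC(x)): q=9, x=7
Before step 1 (SWAP(x, q)): q=7, x=9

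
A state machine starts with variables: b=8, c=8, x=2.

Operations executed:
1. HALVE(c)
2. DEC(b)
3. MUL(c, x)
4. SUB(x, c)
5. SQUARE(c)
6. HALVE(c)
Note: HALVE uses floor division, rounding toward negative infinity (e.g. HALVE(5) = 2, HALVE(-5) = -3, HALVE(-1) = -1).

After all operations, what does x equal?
x = -6

Tracing execution:
Step 1: HALVE(c) → x = 2
Step 2: DEC(b) → x = 2
Step 3: MUL(c, x) → x = 2
Step 4: SUB(x, c) → x = -6
Step 5: SQUARE(c) → x = -6
Step 6: HALVE(c) → x = -6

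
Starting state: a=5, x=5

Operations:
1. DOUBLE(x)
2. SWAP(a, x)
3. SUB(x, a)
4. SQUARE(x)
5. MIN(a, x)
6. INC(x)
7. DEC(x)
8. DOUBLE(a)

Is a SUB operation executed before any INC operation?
Yes

First SUB: step 3
First INC: step 6
Since 3 < 6, SUB comes first.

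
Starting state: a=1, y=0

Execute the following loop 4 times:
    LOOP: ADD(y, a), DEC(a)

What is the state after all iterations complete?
a=-3, y=-2

Iteration trace:
Start: a=1, y=0
After iteration 1: a=0, y=1
After iteration 2: a=-1, y=1
After iteration 3: a=-2, y=0
After iteration 4: a=-3, y=-2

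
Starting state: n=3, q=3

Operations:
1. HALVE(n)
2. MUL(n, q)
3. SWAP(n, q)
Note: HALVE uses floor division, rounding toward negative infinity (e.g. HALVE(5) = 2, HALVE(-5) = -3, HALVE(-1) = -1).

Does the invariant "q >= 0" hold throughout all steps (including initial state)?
Yes

The invariant holds at every step.

State at each step:
Initial: n=3, q=3
After step 1: n=1, q=3
After step 2: n=3, q=3
After step 3: n=3, q=3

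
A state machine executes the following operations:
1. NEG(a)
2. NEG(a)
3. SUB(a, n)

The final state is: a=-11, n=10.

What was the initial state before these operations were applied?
a=-1, n=10

Working backwards:
Final state: a=-11, n=10
Before step 3 (SUB(a, n)): a=-1, n=10
Before step 2 (NEG(a)): a=1, n=10
Before step 1 (NEG(a)): a=-1, n=10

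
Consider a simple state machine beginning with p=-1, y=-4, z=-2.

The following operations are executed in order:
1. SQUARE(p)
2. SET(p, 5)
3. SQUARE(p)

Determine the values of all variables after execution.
{p: 25, y: -4, z: -2}

Step-by-step execution:
Initial: p=-1, y=-4, z=-2
After step 1 (SQUARE(p)): p=1, y=-4, z=-2
After step 2 (SET(p, 5)): p=5, y=-4, z=-2
After step 3 (SQUARE(p)): p=25, y=-4, z=-2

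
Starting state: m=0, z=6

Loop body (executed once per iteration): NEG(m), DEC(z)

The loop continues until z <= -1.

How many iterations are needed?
7

Tracing iterations:
Initial: m=0, z=6
After iteration 1: m=0, z=5
After iteration 2: m=0, z=4
After iteration 3: m=0, z=3
After iteration 4: m=0, z=2
After iteration 5: m=0, z=1
After iteration 6: m=0, z=0
After iteration 7: m=0, z=-1
z <= -1 now holds, so the loop exits after 7 iterations.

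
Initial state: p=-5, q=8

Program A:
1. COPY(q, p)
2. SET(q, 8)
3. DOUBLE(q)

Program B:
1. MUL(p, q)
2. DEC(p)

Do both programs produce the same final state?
No

Program A final state: p=-5, q=16
Program B final state: p=-41, q=8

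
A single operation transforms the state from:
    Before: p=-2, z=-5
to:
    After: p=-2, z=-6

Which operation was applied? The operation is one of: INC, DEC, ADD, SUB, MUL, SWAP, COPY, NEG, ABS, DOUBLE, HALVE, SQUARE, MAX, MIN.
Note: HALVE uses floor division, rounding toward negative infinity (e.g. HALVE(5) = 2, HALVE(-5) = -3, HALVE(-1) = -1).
DEC(z)

Analyzing the change:
Before: p=-2, z=-5
After: p=-2, z=-6
Variable z changed from -5 to -6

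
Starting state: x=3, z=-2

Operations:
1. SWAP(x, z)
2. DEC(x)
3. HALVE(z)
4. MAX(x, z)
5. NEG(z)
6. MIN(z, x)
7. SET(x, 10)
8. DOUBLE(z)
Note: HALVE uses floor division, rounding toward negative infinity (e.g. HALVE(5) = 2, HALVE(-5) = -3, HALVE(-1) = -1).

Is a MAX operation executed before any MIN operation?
Yes

First MAX: step 4
First MIN: step 6
Since 4 < 6, MAX comes first.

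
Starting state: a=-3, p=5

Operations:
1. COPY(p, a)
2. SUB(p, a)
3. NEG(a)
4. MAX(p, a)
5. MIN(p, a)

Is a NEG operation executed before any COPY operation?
No

First NEG: step 3
First COPY: step 1
Since 3 > 1, COPY comes first.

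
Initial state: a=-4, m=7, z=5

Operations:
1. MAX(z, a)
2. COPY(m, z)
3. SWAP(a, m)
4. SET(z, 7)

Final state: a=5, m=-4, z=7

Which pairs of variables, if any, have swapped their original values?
None

Comparing initial and final values:
a: -4 → 5
z: 5 → 7
m: 7 → -4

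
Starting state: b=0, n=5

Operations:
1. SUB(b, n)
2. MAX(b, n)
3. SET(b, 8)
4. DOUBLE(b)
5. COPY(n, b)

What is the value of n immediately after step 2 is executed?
n = 5

Tracing n through execution:
Initial: n = 5
After step 1 (SUB(b, n)): n = 5
After step 2 (MAX(b, n)): n = 5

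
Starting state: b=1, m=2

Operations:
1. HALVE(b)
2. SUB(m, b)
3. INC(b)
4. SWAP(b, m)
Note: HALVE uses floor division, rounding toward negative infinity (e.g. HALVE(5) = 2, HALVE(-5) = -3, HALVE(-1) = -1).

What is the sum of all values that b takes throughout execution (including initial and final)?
4

Values of b at each step:
Initial: b = 1
After step 1: b = 0
After step 2: b = 0
After step 3: b = 1
After step 4: b = 2
Sum = 1 + 0 + 0 + 1 + 2 = 4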